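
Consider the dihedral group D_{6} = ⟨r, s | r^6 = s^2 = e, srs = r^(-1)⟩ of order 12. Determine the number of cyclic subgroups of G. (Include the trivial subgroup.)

Group the elements of G by the cyclic subgroup they generate; each cyclic subgroup of order d accounts for φ(d) elements.
Cyclic subgroups by order — order 1: 1; order 2: 7; order 3: 1; order 6: 1.
Total: 10.

10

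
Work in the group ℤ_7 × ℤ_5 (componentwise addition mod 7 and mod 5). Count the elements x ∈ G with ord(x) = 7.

An element (a,b) has order lcm(ord(a), ord(b)); count pairs with lcm equal to 7.
Enumerating gives 6 such elements.

6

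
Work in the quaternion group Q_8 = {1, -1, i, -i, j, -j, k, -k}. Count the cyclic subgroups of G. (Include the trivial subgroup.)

5

A cyclic subgroup of order d is generated by each of its φ(d) elements of order d, so the cyclic subgroups of order d number (#elements of order d)/φ(d).
Cyclic subgroups by order — order 1: 1; order 2: 1; order 4: 3.
Total: 5.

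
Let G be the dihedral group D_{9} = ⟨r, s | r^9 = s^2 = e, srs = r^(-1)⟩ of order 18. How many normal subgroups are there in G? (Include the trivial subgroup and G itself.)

4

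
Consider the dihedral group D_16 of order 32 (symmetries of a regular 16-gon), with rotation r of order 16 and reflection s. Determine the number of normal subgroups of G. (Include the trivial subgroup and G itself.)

G has 36 subgroups. Checking conjugation-invariance by order — order 1: 1/1 normal; order 2: 1/17 normal; order 4: 1/9 normal; order 8: 1/5 normal; order 16: 3/3 normal; order 32: 1/1 normal.
Total normal subgroups: 8.

8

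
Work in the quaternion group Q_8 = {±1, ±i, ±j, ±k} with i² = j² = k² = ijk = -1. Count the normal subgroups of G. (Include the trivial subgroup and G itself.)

6

G has 6 subgroups. Checking conjugation-invariance by order — order 1: 1/1 normal; order 2: 1/1 normal; order 4: 3/3 normal; order 8: 1/1 normal.
Total normal subgroups: 6.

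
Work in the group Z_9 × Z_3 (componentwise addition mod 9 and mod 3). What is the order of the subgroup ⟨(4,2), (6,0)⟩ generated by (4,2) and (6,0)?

9

|⟨(4,2)⟩| = 9 and |⟨(6,0)⟩| = 3, so |H| is a multiple of lcm(9, 3) = 9 and divides |G| = 27.
Closing under the operation: H = {(0,0), (1,2), (2,1), (3,0), (4,2), (5,1), (6,0), (7,2), (8,1)}, so |H| = 9.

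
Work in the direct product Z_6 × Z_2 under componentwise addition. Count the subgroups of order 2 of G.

3

|G| = 12 and 2 | 12, so subgroups of order 2 are possible by Lagrange.
The subgroups of order 2 are: {(0,0), (0,1)}; {(0,0), (3,0)}; {(0,0), (3,1)}.
So G has 3 subgroups of order 2.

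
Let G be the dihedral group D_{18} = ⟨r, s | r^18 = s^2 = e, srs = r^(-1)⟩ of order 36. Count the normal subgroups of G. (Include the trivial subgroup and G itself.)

G has 45 subgroups. Checking conjugation-invariance by order — order 1: 1/1 normal; order 2: 1/19 normal; order 3: 1/1 normal; order 4: 0/9 normal; order 6: 1/7 normal; order 9: 1/1 normal; order 12: 0/3 normal; order 18: 3/3 normal; order 36: 1/1 normal.
Total normal subgroups: 9.

9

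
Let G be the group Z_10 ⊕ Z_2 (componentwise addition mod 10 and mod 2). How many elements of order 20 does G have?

An element (a,b) has order lcm(ord(a), ord(b)); count pairs with lcm equal to 20.
Enumerating gives 0 such elements.

0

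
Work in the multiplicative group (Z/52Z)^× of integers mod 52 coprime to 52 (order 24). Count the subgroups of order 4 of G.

3

|G| = 24 and 4 | 24, so subgroups of order 4 are possible by Lagrange.
The subgroups of order 4 are: {1, 5, 21, 25}; {1, 25, 27, 51}; {1, 25, 31, 47}.
So G has 3 subgroups of order 4.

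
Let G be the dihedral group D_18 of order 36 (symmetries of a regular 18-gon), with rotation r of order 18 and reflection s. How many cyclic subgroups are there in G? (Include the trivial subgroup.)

A cyclic subgroup of order d is generated by each of its φ(d) elements of order d, so the cyclic subgroups of order d number (#elements of order d)/φ(d).
Cyclic subgroups by order — order 1: 1; order 2: 19; order 3: 1; order 6: 1; order 9: 1; order 18: 1.
Total: 24.

24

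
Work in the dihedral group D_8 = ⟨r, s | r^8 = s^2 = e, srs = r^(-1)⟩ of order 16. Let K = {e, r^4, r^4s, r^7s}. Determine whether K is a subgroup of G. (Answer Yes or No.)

No

Closure fails: r^4 · r^7s = r^3s ∉ K. So K is not a subgroup.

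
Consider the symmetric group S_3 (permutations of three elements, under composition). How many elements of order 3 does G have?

The elements of order 3 are: (1 2 3), (1 3 2).
That's 2.

2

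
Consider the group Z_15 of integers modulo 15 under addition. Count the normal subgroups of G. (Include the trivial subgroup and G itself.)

G is abelian, so every subgroup is normal.
G has 4 subgroups in total, hence 4 normal subgroups.

4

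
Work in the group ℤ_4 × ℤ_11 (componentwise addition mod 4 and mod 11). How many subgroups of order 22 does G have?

1

|G| = 44 and 22 | 44, so subgroups of order 22 are possible by Lagrange.
The subgroups of order 22 are: {(0,0), (0,1), (0,2), (0,3), (0,4), (0,5), (0,6), (0,7), (0,8), (0,9), (0,10), (2,0), (2,1), (2,2), (2,3), (2,4), (2,5), (2,6), (2,7), (2,8), (2,9), (2,10)}.
So G has 1 subgroup of order 22.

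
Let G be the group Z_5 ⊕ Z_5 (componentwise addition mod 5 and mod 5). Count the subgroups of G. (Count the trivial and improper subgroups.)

8

|G| = 25, so by Lagrange every subgroup order divides 25. Divisors: 1, 5, 25.
Subgroups by order — order 1: 1; order 5: 6; order 25: 1.
Total: 1 + 6 + 1 = 8.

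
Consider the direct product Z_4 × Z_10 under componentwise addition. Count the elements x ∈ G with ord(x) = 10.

An element (a,b) has order lcm(ord(a), ord(b)); count pairs with lcm equal to 10.
Enumerating gives 12 such elements.

12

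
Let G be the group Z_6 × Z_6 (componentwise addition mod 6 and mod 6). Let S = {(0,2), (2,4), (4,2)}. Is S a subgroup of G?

No

The identity (0,0) ∉ S, so S is not a subgroup.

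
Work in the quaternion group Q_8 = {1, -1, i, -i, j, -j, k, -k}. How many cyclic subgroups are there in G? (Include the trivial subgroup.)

Group the elements of G by the cyclic subgroup they generate; each cyclic subgroup of order d accounts for φ(d) elements.
Cyclic subgroups by order — order 1: 1; order 2: 1; order 4: 3.
Total: 5.

5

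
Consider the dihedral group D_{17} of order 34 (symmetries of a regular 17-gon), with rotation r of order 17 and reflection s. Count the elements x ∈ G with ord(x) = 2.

17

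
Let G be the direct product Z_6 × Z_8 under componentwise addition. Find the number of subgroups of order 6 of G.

|G| = 48 and 6 | 48, so subgroups of order 6 are possible by Lagrange.
The subgroups of order 6 are: {(0,0), (0,4), (2,0), (2,4), (4,0), (4,4)}; {(0,0), (1,0), (2,0), (3,0), (4,0), (5,0)}; {(0,0), (1,4), (2,0), (3,4), (4,0), (5,4)}.
So G has 3 subgroups of order 6.

3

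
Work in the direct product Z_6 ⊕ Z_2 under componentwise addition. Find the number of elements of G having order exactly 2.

An element (a,b) has order lcm(ord(a), ord(b)); count pairs with lcm equal to 2.
Enumerating gives 3 such elements.

3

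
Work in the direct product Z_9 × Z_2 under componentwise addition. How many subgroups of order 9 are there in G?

1

|G| = 18 and 9 | 18, so subgroups of order 9 are possible by Lagrange.
The subgroups of order 9 are: {(0,0), (1,0), (2,0), (3,0), (4,0), (5,0), (6,0), (7,0), (8,0)}.
So G has 1 subgroup of order 9.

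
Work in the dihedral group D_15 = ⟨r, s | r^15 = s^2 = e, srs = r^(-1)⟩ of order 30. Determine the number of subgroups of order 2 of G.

15

|G| = 30 and 2 | 30, so subgroups of order 2 are possible by Lagrange.
The subgroups of order 2 are: {e, r^10s}; {e, r^11s}; {e, r^12s}; {e, r^13s}; … (15 in all).
So G has 15 subgroups of order 2.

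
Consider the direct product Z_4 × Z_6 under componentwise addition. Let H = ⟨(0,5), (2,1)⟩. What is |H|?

12

|⟨(0,5)⟩| = 6 and |⟨(2,1)⟩| = 6, so |H| is a multiple of lcm(6, 6) = 6 and divides |G| = 24.
Closing under the operation: H = {(0,0), (0,1), (0,2), (0,3), (0,4), (0,5), (2,0), (2,1), (2,2), (2,3), (2,4), (2,5)}, so |H| = 12.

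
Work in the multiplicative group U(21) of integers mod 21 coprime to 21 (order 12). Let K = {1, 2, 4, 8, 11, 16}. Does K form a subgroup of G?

|K| = 6 divides |G| = 12, consistent with Lagrange.
K contains the identity, every element's inverse is in K, and K is closed under ·: it is a subgroup.
In fact K = ⟨2⟩.

Yes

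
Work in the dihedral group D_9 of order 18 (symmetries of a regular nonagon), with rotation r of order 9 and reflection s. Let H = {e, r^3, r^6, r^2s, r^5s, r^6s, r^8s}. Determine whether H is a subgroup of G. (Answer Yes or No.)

No

|H| = 7 does not divide |G| = 18, so by Lagrange H is not a subgroup.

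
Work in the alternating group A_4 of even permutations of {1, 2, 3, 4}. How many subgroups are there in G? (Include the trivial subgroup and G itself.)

|G| = 12, so by Lagrange every subgroup order divides 12. Divisors: 1, 2, 3, 4, 6, 12.
Subgroups by order — order 1: 1; order 2: 3; order 3: 4; order 4: 1; order 6: 0; order 12: 1.
Total: 1 + 3 + 4 + 1 + 0 + 1 = 10.

10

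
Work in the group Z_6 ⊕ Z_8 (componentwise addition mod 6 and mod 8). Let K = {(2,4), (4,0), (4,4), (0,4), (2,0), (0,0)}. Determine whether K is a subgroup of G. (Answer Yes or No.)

|K| = 6 divides |G| = 48, consistent with Lagrange.
K contains the identity, every element's inverse is in K, and K is closed under +: it is a subgroup.
In fact K = ⟨(4,4)⟩.

Yes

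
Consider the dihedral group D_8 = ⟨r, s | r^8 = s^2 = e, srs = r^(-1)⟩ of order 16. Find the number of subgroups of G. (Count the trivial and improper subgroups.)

19

|G| = 16, so by Lagrange every subgroup order divides 16. Divisors: 1, 2, 4, 8, 16.
Subgroups by order — order 1: 1; order 2: 9; order 4: 5; order 8: 3; order 16: 1.
Total: 1 + 9 + 5 + 3 + 1 = 19.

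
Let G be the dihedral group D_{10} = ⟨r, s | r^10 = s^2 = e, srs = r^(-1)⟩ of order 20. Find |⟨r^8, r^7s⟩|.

|⟨r^8⟩| = 5 and |⟨r^7s⟩| = 2, so |H| is a multiple of lcm(5, 2) = 10 and divides |G| = 20.
Closing under the operation: H = {e, r^2, r^4, r^6, r^8, rs, r^3s, r^5s, r^7s, r^9s}, so |H| = 10.

10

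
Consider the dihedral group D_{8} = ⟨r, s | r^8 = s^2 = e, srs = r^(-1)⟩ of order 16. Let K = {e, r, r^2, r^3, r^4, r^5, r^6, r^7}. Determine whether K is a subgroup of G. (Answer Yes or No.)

Yes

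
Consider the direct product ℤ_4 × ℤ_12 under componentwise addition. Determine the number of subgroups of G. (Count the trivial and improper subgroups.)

30

|G| = 48, so by Lagrange every subgroup order divides 48. Divisors: 1, 2, 3, 4, 6, 8, 12, 16, 24, 48.
Subgroups by order — order 1: 1; order 2: 3; order 3: 1; order 4: 7; order 6: 3; order 8: 3; order 12: 7; order 16: 1; order 24: 3; order 48: 1.
Total: 1 + 3 + 1 + 7 + 3 + 3 + 7 + 1 + 3 + 1 = 30.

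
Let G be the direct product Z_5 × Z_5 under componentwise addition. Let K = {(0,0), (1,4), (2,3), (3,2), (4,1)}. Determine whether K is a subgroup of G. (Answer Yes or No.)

|K| = 5 divides |G| = 25, consistent with Lagrange.
K contains the identity, every element's inverse is in K, and K is closed under +: it is a subgroup.
In fact K = ⟨(2,3)⟩.

Yes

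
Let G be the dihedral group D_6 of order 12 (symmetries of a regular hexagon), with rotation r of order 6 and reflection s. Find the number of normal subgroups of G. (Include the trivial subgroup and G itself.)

7

G has 16 subgroups. Checking conjugation-invariance by order — order 1: 1/1 normal; order 2: 1/7 normal; order 3: 1/1 normal; order 4: 0/3 normal; order 6: 3/3 normal; order 12: 1/1 normal.
Total normal subgroups: 7.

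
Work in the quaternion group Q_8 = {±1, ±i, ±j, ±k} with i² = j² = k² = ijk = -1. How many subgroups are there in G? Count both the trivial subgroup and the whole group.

|G| = 8, so by Lagrange every subgroup order divides 8. Divisors: 1, 2, 4, 8.
Subgroups by order — order 1: 1; order 2: 1; order 4: 3; order 8: 1.
Total: 1 + 1 + 3 + 1 = 6.

6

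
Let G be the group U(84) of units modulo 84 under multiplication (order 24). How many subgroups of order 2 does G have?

7

|G| = 24 and 2 | 24, so subgroups of order 2 are possible by Lagrange.
The subgroups of order 2 are: {1, 13}; {1, 29}; {1, 41}; {1, 43}; … (7 in all).
So G has 7 subgroups of order 2.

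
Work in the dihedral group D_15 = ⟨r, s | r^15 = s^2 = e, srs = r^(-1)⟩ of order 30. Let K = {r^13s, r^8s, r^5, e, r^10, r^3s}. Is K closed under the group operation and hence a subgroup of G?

|K| = 6 divides |G| = 30, consistent with Lagrange.
K contains the identity, every element's inverse is in K, and K is closed under ·: it is a subgroup.

Yes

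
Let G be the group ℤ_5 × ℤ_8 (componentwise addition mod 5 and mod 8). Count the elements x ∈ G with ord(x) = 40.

16

An element (a,b) has order lcm(ord(a), ord(b)); count pairs with lcm equal to 40.
Enumerating gives 16 such elements.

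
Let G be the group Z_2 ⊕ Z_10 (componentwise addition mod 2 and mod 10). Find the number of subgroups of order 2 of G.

|G| = 20 and 2 | 20, so subgroups of order 2 are possible by Lagrange.
The subgroups of order 2 are: {(0,0), (0,5)}; {(0,0), (1,0)}; {(0,0), (1,5)}.
So G has 3 subgroups of order 2.

3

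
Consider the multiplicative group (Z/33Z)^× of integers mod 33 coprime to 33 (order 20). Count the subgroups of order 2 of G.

|G| = 20 and 2 | 20, so subgroups of order 2 are possible by Lagrange.
The subgroups of order 2 are: {1, 10}; {1, 23}; {1, 32}.
So G has 3 subgroups of order 2.

3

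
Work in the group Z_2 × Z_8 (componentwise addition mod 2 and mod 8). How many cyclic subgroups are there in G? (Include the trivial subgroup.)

A cyclic subgroup of order d is generated by each of its φ(d) elements of order d, so the cyclic subgroups of order d number (#elements of order d)/φ(d).
Cyclic subgroups by order — order 1: 1; order 2: 3; order 4: 2; order 8: 2.
Total: 8.

8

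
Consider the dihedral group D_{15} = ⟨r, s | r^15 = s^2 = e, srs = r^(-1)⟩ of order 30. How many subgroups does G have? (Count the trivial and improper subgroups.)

|G| = 30, so by Lagrange every subgroup order divides 30. Divisors: 1, 2, 3, 5, 6, 10, 15, 30.
Subgroups by order — order 1: 1; order 2: 15; order 3: 1; order 5: 1; order 6: 5; order 10: 3; order 15: 1; order 30: 1.
Total: 1 + 15 + 1 + 1 + 5 + 3 + 1 + 1 = 28.

28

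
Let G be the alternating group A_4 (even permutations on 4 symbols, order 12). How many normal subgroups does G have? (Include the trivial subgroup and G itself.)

3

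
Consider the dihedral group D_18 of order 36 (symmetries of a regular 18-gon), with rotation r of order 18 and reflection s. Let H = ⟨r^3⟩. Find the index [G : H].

|⟨r^3⟩| = 6 and |G| = 36.
By Lagrange, [G : H] = |G|/|H| = 36/6 = 6.

6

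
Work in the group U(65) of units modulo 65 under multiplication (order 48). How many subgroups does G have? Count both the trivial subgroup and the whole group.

30

|G| = 48, so by Lagrange every subgroup order divides 48. Divisors: 1, 2, 3, 4, 6, 8, 12, 16, 24, 48.
Subgroups by order — order 1: 1; order 2: 3; order 3: 1; order 4: 7; order 6: 3; order 8: 3; order 12: 7; order 16: 1; order 24: 3; order 48: 1.
Total: 1 + 3 + 1 + 7 + 3 + 3 + 7 + 1 + 3 + 1 = 30.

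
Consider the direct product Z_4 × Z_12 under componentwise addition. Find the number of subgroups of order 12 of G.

7

|G| = 48 and 12 | 48, so subgroups of order 12 are possible by Lagrange.
The subgroups of order 12 are: {(0,0), (0,1), (0,2), (0,3), (0,4), (0,5), (0,6), (0,7), (0,8), (0,9), (0,10), (0,11)}; {(0,0), (0,2), (0,4), (0,6), (0,8), (0,10), (2,0), (2,2), (2,4), (2,6), (2,8), (2,10)}; {(0,0), (0,2), (0,4), (0,6), (0,8), (0,10), (2,1), (2,3), (2,5), (2,7), (2,9), (2,11)}; {(0,0), (0,4), (0,8), (1,0), (1,4), (1,8), (2,0), (2,4), (2,8), (3,0), (3,4), (3,8)}; … (7 in all).
So G has 7 subgroups of order 12.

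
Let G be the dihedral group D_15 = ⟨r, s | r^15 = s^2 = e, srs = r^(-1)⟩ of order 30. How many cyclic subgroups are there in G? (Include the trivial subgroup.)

19

A cyclic subgroup of order d is generated by each of its φ(d) elements of order d, so the cyclic subgroups of order d number (#elements of order d)/φ(d).
Cyclic subgroups by order — order 1: 1; order 2: 15; order 3: 1; order 5: 1; order 15: 1.
Total: 19.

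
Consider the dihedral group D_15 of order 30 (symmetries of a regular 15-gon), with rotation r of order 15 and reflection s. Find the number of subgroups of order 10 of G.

3

|G| = 30 and 10 | 30, so subgroups of order 10 are possible by Lagrange.
The subgroups of order 10 are: {e, r^3, r^6, r^9, r^12, rs, r^4s, r^7s, r^10s, r^13s}; {e, r^3, r^6, r^9, r^12, r^2s, r^5s, r^8s, r^11s, r^14s}; {e, r^3, r^6, r^9, r^12, s, r^3s, r^6s, r^9s, r^12s}.
So G has 3 subgroups of order 10.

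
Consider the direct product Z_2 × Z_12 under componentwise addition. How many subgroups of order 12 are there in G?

3

|G| = 24 and 12 | 24, so subgroups of order 12 are possible by Lagrange.
The subgroups of order 12 are: {(0,0), (0,1), (0,2), (0,3), (0,4), (0,5), (0,6), (0,7), (0,8), (0,9), (0,10), (0,11)}; {(0,0), (0,2), (0,4), (0,6), (0,8), (0,10), (1,0), (1,2), (1,4), (1,6), (1,8), (1,10)}; {(0,0), (0,2), (0,4), (0,6), (0,8), (0,10), (1,1), (1,3), (1,5), (1,7), (1,9), (1,11)}.
So G has 3 subgroups of order 12.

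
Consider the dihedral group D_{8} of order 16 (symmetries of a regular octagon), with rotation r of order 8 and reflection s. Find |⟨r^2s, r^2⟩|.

8

|⟨r^2s⟩| = 2 and |⟨r^2⟩| = 4, so |H| is a multiple of lcm(2, 4) = 4 and divides |G| = 16.
Closing under the operation: H = {e, r^2, r^4, r^6, s, r^2s, r^4s, r^6s}, so |H| = 8.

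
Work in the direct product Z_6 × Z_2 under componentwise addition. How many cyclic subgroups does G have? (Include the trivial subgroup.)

8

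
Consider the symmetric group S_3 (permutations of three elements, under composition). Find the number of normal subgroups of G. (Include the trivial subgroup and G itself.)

3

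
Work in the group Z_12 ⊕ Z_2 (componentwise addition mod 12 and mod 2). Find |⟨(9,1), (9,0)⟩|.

8

|⟨(9,1)⟩| = 4 and |⟨(9,0)⟩| = 4, so |H| is a multiple of lcm(4, 4) = 4 and divides |G| = 24.
Closing under the operation: H = {(0,0), (0,1), (3,0), (3,1), (6,0), (6,1), (9,0), (9,1)}, so |H| = 8.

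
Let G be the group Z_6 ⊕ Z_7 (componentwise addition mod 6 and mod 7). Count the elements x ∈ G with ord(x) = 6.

An element (a,b) has order lcm(ord(a), ord(b)); count pairs with lcm equal to 6.
Enumerating gives 2 such elements.

2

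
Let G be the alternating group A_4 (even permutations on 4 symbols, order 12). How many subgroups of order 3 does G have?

4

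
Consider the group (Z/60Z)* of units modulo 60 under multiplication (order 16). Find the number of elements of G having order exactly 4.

8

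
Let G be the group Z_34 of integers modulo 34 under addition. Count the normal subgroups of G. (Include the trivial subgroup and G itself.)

4

G is abelian, so every subgroup is normal.
G has 4 subgroups in total, hence 4 normal subgroups.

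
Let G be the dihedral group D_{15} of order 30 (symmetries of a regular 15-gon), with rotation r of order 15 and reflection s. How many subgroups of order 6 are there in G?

5

|G| = 30 and 6 | 30, so subgroups of order 6 are possible by Lagrange.
The subgroups of order 6 are: {e, r^5, r^10, s, r^5s, r^10s}; {e, r^5, r^10, rs, r^6s, r^11s}; {e, r^5, r^10, r^2s, r^7s, r^12s}; {e, r^5, r^10, r^3s, r^8s, r^13s}; … (5 in all).
So G has 5 subgroups of order 6.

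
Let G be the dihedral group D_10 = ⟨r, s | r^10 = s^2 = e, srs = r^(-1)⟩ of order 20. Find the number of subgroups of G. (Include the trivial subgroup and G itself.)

22

|G| = 20, so by Lagrange every subgroup order divides 20. Divisors: 1, 2, 4, 5, 10, 20.
Subgroups by order — order 1: 1; order 2: 11; order 4: 5; order 5: 1; order 10: 3; order 20: 1.
Total: 1 + 11 + 5 + 1 + 3 + 1 = 22.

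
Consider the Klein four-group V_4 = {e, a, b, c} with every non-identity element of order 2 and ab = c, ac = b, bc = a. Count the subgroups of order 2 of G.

3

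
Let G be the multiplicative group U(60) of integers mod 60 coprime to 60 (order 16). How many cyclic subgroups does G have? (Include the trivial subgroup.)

A cyclic subgroup of order d is generated by each of its φ(d) elements of order d, so the cyclic subgroups of order d number (#elements of order d)/φ(d).
Cyclic subgroups by order — order 1: 1; order 2: 7; order 4: 4.
Total: 12.

12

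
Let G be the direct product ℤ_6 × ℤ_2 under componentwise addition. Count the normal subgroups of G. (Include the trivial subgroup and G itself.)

G is abelian, so every subgroup is normal.
G has 10 subgroups in total, hence 10 normal subgroups.

10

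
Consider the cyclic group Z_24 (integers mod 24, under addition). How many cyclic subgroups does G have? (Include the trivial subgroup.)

8

Each element a generates a cyclic subgroup ⟨a⟩; distinct elements may generate the same one (a cyclic group of order d has φ(d) generators).
Cyclic subgroups by order — order 1: 1; order 2: 1; order 3: 1; order 4: 1; order 6: 1; order 8: 1; order 12: 1; order 24: 1.
Total: 8.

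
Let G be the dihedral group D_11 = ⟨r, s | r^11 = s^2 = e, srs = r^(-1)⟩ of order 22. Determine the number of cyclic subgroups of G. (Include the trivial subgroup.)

A cyclic subgroup of order d is generated by each of its φ(d) elements of order d, so the cyclic subgroups of order d number (#elements of order d)/φ(d).
Cyclic subgroups by order — order 1: 1; order 2: 11; order 11: 1.
Total: 13.

13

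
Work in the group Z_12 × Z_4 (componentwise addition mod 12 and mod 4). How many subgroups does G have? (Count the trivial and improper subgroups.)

|G| = 48, so by Lagrange every subgroup order divides 48. Divisors: 1, 2, 3, 4, 6, 8, 12, 16, 24, 48.
Subgroups by order — order 1: 1; order 2: 3; order 3: 1; order 4: 7; order 6: 3; order 8: 3; order 12: 7; order 16: 1; order 24: 3; order 48: 1.
Total: 1 + 3 + 1 + 7 + 3 + 3 + 7 + 1 + 3 + 1 = 30.

30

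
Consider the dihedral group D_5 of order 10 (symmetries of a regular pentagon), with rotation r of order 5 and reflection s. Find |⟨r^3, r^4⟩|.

5

|⟨r^3⟩| = 5 and |⟨r^4⟩| = 5, so |H| is a multiple of lcm(5, 5) = 5 and divides |G| = 10.
Closing under the operation: H = {e, r, r^2, r^3, r^4}, so |H| = 5.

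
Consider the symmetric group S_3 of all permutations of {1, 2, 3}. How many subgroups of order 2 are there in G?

|G| = 6 and 2 | 6, so subgroups of order 2 are possible by Lagrange.
The subgroups of order 2 are: {e, (1 2)}; {e, (1 3)}; {e, (2 3)}.
So G has 3 subgroups of order 2.

3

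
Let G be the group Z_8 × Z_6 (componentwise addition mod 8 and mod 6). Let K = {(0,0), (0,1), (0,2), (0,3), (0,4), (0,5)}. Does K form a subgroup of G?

|K| = 6 divides |G| = 48, consistent with Lagrange.
K contains the identity, every element's inverse is in K, and K is closed under +: it is a subgroup.
In fact K = ⟨(0,1)⟩.

Yes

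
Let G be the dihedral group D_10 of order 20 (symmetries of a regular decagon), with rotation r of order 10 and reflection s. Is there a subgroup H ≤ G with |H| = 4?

Yes

4 | 20. A subgroup of order 4 is {e, r^5, r^2s, r^7s}.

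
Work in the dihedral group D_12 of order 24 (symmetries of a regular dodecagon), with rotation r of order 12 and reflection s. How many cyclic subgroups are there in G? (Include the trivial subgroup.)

18

Each element a generates a cyclic subgroup ⟨a⟩; distinct elements may generate the same one (a cyclic group of order d has φ(d) generators).
Cyclic subgroups by order — order 1: 1; order 2: 13; order 3: 1; order 4: 1; order 6: 1; order 12: 1.
Total: 18.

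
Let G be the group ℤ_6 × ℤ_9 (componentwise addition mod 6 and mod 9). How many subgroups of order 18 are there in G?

|G| = 54 and 18 | 54, so subgroups of order 18 are possible by Lagrange.
The subgroups of order 18 are: {(0,0), (0,1), (0,2), (0,3), (0,4), (0,5), (0,6), (0,7), (0,8), (3,0), (3,1), (3,2), (3,3), (3,4), (3,5), (3,6), (3,7), (3,8)}; {(0,0), (0,3), (0,6), (1,0), (1,3), (1,6), (2,0), (2,3), (2,6), (3,0), (3,3), (3,6), (4,0), (4,3), (4,6), (5,0), (5,3), (5,6)}; {(0,0), (0,3), (0,6), (1,1), (1,4), (1,7), (2,2), (2,5), (2,8), (3,0), (3,3), (3,6), (4,1), (4,4), (4,7), (5,2), (5,5), (5,8)}; {(0,0), (0,3), (0,6), (1,2), (1,5), (1,8), (2,1), (2,4), (2,7), (3,0), (3,3), (3,6), (4,2), (4,5), (4,8), (5,1), (5,4), (5,7)}.
So G has 4 subgroups of order 18.

4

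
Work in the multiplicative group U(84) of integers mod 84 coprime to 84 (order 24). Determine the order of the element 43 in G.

2

Compute successive powers of 43 mod 84: 43, 1; 43^2 ≡ 1 (mod 84).
So |⟨43⟩| = 2.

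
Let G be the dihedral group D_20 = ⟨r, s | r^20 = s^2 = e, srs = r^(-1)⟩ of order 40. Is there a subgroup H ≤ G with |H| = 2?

2 | 40. A subgroup of order 2 is {e, r^10}.

Yes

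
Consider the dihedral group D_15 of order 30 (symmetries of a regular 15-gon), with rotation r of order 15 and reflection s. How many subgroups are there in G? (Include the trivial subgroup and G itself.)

28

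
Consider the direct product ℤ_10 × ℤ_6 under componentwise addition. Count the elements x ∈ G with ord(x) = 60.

0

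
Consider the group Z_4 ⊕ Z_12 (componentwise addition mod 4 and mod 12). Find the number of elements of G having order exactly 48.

An element (a,b) has order lcm(ord(a), ord(b)); count pairs with lcm equal to 48.
Enumerating gives 0 such elements.

0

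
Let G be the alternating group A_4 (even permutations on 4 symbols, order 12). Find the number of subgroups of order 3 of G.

|G| = 12 and 3 | 12, so subgroups of order 3 are possible by Lagrange.
The subgroups of order 3 are: {e, (1 2 3), (1 3 2)}; {e, (1 2 4), (1 4 2)}; {e, (1 3 4), (1 4 3)}; {e, (2 3 4), (2 4 3)}.
So G has 4 subgroups of order 3.

4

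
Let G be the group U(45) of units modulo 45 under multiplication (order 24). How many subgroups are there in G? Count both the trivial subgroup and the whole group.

|G| = 24, so by Lagrange every subgroup order divides 24. Divisors: 1, 2, 3, 4, 6, 8, 12, 24.
Subgroups by order — order 1: 1; order 2: 3; order 3: 1; order 4: 3; order 6: 3; order 8: 1; order 12: 3; order 24: 1.
Total: 1 + 3 + 1 + 3 + 3 + 1 + 3 + 1 = 16.

16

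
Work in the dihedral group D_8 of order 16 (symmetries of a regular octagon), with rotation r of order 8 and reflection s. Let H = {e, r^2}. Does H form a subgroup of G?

r^2 ∈ H but its inverse r^6 ∉ H, so H is not a subgroup.

No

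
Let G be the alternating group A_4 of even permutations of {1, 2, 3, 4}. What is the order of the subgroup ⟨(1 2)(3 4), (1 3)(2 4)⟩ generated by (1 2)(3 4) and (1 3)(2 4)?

4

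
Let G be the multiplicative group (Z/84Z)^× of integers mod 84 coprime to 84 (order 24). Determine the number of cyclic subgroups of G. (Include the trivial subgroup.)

16

Each element a generates a cyclic subgroup ⟨a⟩; distinct elements may generate the same one (a cyclic group of order d has φ(d) generators).
Cyclic subgroups by order — order 1: 1; order 2: 7; order 3: 1; order 6: 7.
Total: 16.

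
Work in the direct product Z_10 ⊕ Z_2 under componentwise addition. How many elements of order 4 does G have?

An element (a,b) has order lcm(ord(a), ord(b)); count pairs with lcm equal to 4.
Enumerating gives 0 such elements.

0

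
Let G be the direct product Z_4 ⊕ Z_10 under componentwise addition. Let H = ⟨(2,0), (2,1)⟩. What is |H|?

|⟨(2,0)⟩| = 2 and |⟨(2,1)⟩| = 10, so |H| is a multiple of lcm(2, 10) = 10 and divides |G| = 40.
Closing under the operation: H = {(0,0), (0,1), (0,2), (0,3), (0,4), (0,5), (0,6), (0,7), (0,8), (0,9), (2,0), (2,1), (2,2), (2,3), (2,4), (2,5), (2,6), (2,7), (2,8), (2,9)}, so |H| = 20.

20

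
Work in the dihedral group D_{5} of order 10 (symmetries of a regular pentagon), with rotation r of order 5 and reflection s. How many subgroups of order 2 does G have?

|G| = 10 and 2 | 10, so subgroups of order 2 are possible by Lagrange.
The subgroups of order 2 are: {e, r^2s}; {e, r^3s}; {e, r^4s}; {e, rs}; … (5 in all).
So G has 5 subgroups of order 2.

5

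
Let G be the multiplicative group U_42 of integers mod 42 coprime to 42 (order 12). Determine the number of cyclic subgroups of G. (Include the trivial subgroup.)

Group the elements of G by the cyclic subgroup they generate; each cyclic subgroup of order d accounts for φ(d) elements.
Cyclic subgroups by order — order 1: 1; order 2: 3; order 3: 1; order 6: 3.
Total: 8.

8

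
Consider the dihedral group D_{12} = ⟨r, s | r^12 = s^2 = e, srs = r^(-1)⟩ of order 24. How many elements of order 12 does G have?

The elements of order 12 are: r, r^5, r^7, r^11.
That's 4.

4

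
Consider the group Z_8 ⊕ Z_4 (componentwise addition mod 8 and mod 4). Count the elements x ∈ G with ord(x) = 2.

3

An element (a,b) has order lcm(ord(a), ord(b)); count pairs with lcm equal to 2.
Enumerating gives 3 such elements.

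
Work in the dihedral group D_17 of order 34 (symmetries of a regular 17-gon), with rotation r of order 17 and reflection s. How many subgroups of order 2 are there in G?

17

|G| = 34 and 2 | 34, so subgroups of order 2 are possible by Lagrange.
The subgroups of order 2 are: {e, r^10s}; {e, r^11s}; {e, r^12s}; {e, r^13s}; … (17 in all).
So G has 17 subgroups of order 2.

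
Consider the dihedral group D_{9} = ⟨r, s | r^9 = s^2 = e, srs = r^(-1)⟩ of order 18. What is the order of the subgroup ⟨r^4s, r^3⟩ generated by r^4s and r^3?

6

|⟨r^4s⟩| = 2 and |⟨r^3⟩| = 3, so |H| is a multiple of lcm(2, 3) = 6 and divides |G| = 18.
Closing under the operation: H = {e, r^3, r^6, rs, r^4s, r^7s}, so |H| = 6.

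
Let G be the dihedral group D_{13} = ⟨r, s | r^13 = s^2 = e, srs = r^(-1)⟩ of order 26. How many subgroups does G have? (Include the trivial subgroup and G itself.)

16

|G| = 26, so by Lagrange every subgroup order divides 26. Divisors: 1, 2, 13, 26.
Subgroups by order — order 1: 1; order 2: 13; order 13: 1; order 26: 1.
Total: 1 + 13 + 1 + 1 = 16.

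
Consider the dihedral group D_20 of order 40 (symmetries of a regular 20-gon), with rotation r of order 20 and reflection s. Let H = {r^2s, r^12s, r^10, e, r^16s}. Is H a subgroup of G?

No

Closure fails: r^12s · r^16s = r^16 ∉ H. So H is not a subgroup.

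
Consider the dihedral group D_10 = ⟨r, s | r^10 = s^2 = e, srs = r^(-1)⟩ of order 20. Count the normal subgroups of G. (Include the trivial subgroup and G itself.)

7

G has 22 subgroups. Checking conjugation-invariance by order — order 1: 1/1 normal; order 2: 1/11 normal; order 4: 0/5 normal; order 5: 1/1 normal; order 10: 3/3 normal; order 20: 1/1 normal.
Total normal subgroups: 7.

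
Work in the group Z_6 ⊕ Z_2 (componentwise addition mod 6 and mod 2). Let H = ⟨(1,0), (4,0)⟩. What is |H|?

|⟨(1,0)⟩| = 6 and |⟨(4,0)⟩| = 3, so |H| is a multiple of lcm(6, 3) = 6 and divides |G| = 12.
Closing under the operation: H = {(0,0), (1,0), (2,0), (3,0), (4,0), (5,0)}, so |H| = 6.

6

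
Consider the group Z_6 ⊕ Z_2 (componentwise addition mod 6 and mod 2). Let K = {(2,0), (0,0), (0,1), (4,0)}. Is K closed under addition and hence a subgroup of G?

Closure fails: (0,1) + (4,0) = (4,1) ∉ K. So K is not a subgroup.

No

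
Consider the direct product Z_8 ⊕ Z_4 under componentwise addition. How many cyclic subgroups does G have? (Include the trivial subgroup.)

14

Each element a generates a cyclic subgroup ⟨a⟩; distinct elements may generate the same one (a cyclic group of order d has φ(d) generators).
Cyclic subgroups by order — order 1: 1; order 2: 3; order 4: 6; order 8: 4.
Total: 14.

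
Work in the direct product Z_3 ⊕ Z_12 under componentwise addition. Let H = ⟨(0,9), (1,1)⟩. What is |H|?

12

|⟨(0,9)⟩| = 4 and |⟨(1,1)⟩| = 12, so |H| is a multiple of lcm(4, 12) = 12 and divides |G| = 36.
Closing under the operation: H = {(0,0), (0,3), (0,6), (0,9), (1,1), (1,4), (1,7), (1,10), (2,2), (2,5), (2,8), (2,11)}, so |H| = 12.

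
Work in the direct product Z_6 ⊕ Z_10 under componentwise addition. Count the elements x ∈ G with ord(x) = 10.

An element (a,b) has order lcm(ord(a), ord(b)); count pairs with lcm equal to 10.
Enumerating gives 12 such elements.

12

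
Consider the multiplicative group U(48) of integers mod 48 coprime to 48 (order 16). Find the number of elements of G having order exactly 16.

0

No element of G has order 16 (even though 16 | 16).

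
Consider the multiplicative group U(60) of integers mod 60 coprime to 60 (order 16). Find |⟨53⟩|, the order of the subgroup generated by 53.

Compute successive powers of 53 mod 60: 53, 49, 17, 1; 53^4 ≡ 1 (mod 60).
So |⟨53⟩| = 4.

4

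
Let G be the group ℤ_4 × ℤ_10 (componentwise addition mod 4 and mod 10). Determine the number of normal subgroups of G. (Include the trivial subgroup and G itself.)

16

G is abelian, so every subgroup is normal.
G has 16 subgroups in total, hence 16 normal subgroups.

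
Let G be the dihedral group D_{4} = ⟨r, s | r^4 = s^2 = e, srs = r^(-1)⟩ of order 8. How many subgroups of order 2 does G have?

5

|G| = 8 and 2 | 8, so subgroups of order 2 are possible by Lagrange.
The subgroups of order 2 are: {e, r^2}; {e, r^2s}; {e, r^3s}; {e, rs}; … (5 in all).
So G has 5 subgroups of order 2.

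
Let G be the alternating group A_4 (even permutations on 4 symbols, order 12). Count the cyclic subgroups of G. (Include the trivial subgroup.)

8

Each element a generates a cyclic subgroup ⟨a⟩; distinct elements may generate the same one (a cyclic group of order d has φ(d) generators).
Cyclic subgroups by order — order 1: 1; order 2: 3; order 3: 4.
Total: 8.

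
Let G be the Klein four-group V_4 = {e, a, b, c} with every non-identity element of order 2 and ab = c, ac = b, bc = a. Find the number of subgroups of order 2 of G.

3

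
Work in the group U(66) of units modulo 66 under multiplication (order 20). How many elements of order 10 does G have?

Enumerating element orders in G gives 12 elements of order 10.

12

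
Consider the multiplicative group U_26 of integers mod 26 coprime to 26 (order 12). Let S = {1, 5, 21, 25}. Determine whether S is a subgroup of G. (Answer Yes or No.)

Yes

|S| = 4 divides |G| = 12, consistent with Lagrange.
S contains the identity, every element's inverse is in S, and S is closed under ·: it is a subgroup.
In fact S = ⟨21⟩.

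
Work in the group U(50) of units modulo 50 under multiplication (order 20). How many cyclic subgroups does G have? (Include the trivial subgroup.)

6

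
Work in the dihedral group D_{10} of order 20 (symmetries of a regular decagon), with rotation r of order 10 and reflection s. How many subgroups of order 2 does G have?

11

|G| = 20 and 2 | 20, so subgroups of order 2 are possible by Lagrange.
The subgroups of order 2 are: {e, r^2s}; {e, r^3s}; {e, r^4s}; {e, r^5}; … (11 in all).
So G has 11 subgroups of order 2.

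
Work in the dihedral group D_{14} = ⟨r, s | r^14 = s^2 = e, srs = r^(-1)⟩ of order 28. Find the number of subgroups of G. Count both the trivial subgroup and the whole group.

28

|G| = 28, so by Lagrange every subgroup order divides 28. Divisors: 1, 2, 4, 7, 14, 28.
Subgroups by order — order 1: 1; order 2: 15; order 4: 7; order 7: 1; order 14: 3; order 28: 1.
Total: 1 + 15 + 7 + 1 + 3 + 1 = 28.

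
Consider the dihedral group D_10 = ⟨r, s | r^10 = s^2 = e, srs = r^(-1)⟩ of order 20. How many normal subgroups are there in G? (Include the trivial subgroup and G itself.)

7

G has 22 subgroups. Checking conjugation-invariance by order — order 1: 1/1 normal; order 2: 1/11 normal; order 4: 0/5 normal; order 5: 1/1 normal; order 10: 3/3 normal; order 20: 1/1 normal.
Total normal subgroups: 7.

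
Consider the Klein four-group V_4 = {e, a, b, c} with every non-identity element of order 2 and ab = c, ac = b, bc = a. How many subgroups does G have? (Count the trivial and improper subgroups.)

5

|G| = 4, so by Lagrange every subgroup order divides 4. Divisors: 1, 2, 4.
Subgroups by order — order 1: 1; order 2: 3; order 4: 1.
Total: 1 + 3 + 1 = 5.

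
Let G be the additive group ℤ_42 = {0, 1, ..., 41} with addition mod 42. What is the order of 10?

In ℤ_42, the order of an element a is n/gcd(a, n).
gcd(10, 42) = 2, so |⟨10⟩| = 42/2 = 21.

21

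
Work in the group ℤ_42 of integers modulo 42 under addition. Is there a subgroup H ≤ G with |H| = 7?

Yes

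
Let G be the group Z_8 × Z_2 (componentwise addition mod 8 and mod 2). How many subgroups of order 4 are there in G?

|G| = 16 and 4 | 16, so subgroups of order 4 are possible by Lagrange.
The subgroups of order 4 are: {(0,0), (0,1), (4,0), (4,1)}; {(0,0), (2,0), (4,0), (6,0)}; {(0,0), (2,1), (4,0), (6,1)}.
So G has 3 subgroups of order 4.

3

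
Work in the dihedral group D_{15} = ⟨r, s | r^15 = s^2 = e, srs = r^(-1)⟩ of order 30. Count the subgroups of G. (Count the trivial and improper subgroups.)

28

|G| = 30, so by Lagrange every subgroup order divides 30. Divisors: 1, 2, 3, 5, 6, 10, 15, 30.
Subgroups by order — order 1: 1; order 2: 15; order 3: 1; order 5: 1; order 6: 5; order 10: 3; order 15: 1; order 30: 1.
Total: 1 + 15 + 1 + 1 + 5 + 3 + 1 + 1 = 28.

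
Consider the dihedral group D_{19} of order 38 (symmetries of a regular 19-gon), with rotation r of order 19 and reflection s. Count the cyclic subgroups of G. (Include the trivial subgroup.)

21

A cyclic subgroup of order d is generated by each of its φ(d) elements of order d, so the cyclic subgroups of order d number (#elements of order d)/φ(d).
Cyclic subgroups by order — order 1: 1; order 2: 19; order 19: 1.
Total: 21.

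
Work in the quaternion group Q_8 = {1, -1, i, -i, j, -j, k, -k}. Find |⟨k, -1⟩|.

4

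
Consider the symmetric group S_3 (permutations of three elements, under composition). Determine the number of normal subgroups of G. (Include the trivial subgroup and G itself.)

G has 6 subgroups. Checking conjugation-invariance by order — order 1: 1/1 normal; order 2: 0/3 normal; order 3: 1/1 normal; order 6: 1/1 normal.
Total normal subgroups: 3.

3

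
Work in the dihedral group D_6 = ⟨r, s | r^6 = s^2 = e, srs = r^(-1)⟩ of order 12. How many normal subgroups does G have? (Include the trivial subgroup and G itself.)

7

G has 16 subgroups. Checking conjugation-invariance by order — order 1: 1/1 normal; order 2: 1/7 normal; order 3: 1/1 normal; order 4: 0/3 normal; order 6: 3/3 normal; order 12: 1/1 normal.
Total normal subgroups: 7.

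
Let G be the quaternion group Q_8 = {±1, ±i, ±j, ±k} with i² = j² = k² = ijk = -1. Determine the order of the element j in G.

4

Computing powers of j: the smallest k with (j)^k = e is k = 4.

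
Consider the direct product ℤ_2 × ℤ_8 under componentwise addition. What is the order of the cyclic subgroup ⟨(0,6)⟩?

The order of (0,6) in Z_2 × Z_8 is lcm(ord(0) in Z_2, ord(6) in Z_8).
ord(0) = 1 and ord(6) = 4, so |⟨(0,6)⟩| = lcm(1, 4) = 4.

4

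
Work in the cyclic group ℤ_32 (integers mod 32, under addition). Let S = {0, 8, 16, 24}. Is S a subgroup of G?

Yes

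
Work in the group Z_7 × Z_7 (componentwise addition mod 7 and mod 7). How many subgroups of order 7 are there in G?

|G| = 49 and 7 | 49, so subgroups of order 7 are possible by Lagrange.
The subgroups of order 7 are: {(0,0), (0,1), (0,2), (0,3), (0,4), (0,5), (0,6)}; {(0,0), (1,0), (2,0), (3,0), (4,0), (5,0), (6,0)}; {(0,0), (1,1), (2,2), (3,3), (4,4), (5,5), (6,6)}; {(0,0), (1,2), (2,4), (3,6), (4,1), (5,3), (6,5)}; … (8 in all).
So G has 8 subgroups of order 7.

8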